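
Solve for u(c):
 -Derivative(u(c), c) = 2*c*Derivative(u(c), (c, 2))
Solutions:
 u(c) = C1 + C2*sqrt(c)


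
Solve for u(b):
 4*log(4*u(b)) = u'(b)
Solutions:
 -Integral(1/(log(_y) + 2*log(2)), (_y, u(b)))/4 = C1 - b


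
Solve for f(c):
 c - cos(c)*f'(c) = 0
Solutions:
 f(c) = C1 + Integral(c/cos(c), c)


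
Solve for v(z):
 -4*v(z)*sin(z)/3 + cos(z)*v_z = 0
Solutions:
 v(z) = C1/cos(z)^(4/3)


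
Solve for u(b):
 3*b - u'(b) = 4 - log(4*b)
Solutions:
 u(b) = C1 + 3*b^2/2 + b*log(b) - 5*b + b*log(4)


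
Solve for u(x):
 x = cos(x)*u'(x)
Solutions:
 u(x) = C1 + Integral(x/cos(x), x)


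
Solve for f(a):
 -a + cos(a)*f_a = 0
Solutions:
 f(a) = C1 + Integral(a/cos(a), a)


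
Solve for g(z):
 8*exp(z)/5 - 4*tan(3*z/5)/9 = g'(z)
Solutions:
 g(z) = C1 + 8*exp(z)/5 + 20*log(cos(3*z/5))/27


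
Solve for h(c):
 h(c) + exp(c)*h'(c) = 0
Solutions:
 h(c) = C1*exp(exp(-c))


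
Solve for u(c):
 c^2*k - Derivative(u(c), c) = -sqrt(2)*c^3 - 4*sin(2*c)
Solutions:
 u(c) = C1 + sqrt(2)*c^4/4 + c^3*k/3 - 2*cos(2*c)


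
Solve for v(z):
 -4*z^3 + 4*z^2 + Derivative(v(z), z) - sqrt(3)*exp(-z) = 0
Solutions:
 v(z) = C1 + z^4 - 4*z^3/3 - sqrt(3)*exp(-z)


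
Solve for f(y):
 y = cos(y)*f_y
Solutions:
 f(y) = C1 + Integral(y/cos(y), y)


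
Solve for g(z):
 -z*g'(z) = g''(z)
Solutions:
 g(z) = C1 + C2*erf(sqrt(2)*z/2)


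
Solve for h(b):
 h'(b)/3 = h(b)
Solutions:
 h(b) = C1*exp(3*b)


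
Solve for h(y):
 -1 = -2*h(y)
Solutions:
 h(y) = 1/2


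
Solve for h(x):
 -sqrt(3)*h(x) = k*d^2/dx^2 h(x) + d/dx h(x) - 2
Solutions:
 h(x) = C1*exp(x*(sqrt(-4*sqrt(3)*k + 1) - 1)/(2*k)) + C2*exp(-x*(sqrt(-4*sqrt(3)*k + 1) + 1)/(2*k)) + 2*sqrt(3)/3


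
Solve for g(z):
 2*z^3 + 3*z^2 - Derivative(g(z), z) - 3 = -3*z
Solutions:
 g(z) = C1 + z^4/2 + z^3 + 3*z^2/2 - 3*z


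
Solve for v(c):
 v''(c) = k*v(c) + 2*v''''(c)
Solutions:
 v(c) = C1*exp(-c*sqrt(1 - sqrt(1 - 8*k))/2) + C2*exp(c*sqrt(1 - sqrt(1 - 8*k))/2) + C3*exp(-c*sqrt(sqrt(1 - 8*k) + 1)/2) + C4*exp(c*sqrt(sqrt(1 - 8*k) + 1)/2)


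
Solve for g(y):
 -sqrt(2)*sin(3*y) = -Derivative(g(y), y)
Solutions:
 g(y) = C1 - sqrt(2)*cos(3*y)/3


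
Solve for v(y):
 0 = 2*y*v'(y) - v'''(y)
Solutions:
 v(y) = C1 + Integral(C2*airyai(2^(1/3)*y) + C3*airybi(2^(1/3)*y), y)


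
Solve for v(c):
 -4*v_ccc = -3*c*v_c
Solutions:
 v(c) = C1 + Integral(C2*airyai(6^(1/3)*c/2) + C3*airybi(6^(1/3)*c/2), c)


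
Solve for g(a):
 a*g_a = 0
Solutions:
 g(a) = C1


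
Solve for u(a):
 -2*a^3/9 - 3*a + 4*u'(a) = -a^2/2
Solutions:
 u(a) = C1 + a^4/72 - a^3/24 + 3*a^2/8


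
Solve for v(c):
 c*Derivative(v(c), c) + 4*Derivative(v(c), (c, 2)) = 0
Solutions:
 v(c) = C1 + C2*erf(sqrt(2)*c/4)


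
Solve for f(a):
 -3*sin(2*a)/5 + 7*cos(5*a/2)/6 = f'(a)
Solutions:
 f(a) = C1 + 7*sin(5*a/2)/15 + 3*cos(2*a)/10


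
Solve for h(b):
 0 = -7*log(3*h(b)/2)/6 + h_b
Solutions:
 6*Integral(1/(-log(_y) - log(3) + log(2)), (_y, h(b)))/7 = C1 - b


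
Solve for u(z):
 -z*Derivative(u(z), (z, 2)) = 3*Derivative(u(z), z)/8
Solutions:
 u(z) = C1 + C2*z^(5/8)


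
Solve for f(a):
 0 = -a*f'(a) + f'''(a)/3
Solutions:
 f(a) = C1 + Integral(C2*airyai(3^(1/3)*a) + C3*airybi(3^(1/3)*a), a)


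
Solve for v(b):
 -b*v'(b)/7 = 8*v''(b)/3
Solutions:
 v(b) = C1 + C2*erf(sqrt(21)*b/28)


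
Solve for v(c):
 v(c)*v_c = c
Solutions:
 v(c) = -sqrt(C1 + c^2)
 v(c) = sqrt(C1 + c^2)


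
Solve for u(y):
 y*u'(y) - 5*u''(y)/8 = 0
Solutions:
 u(y) = C1 + C2*erfi(2*sqrt(5)*y/5)


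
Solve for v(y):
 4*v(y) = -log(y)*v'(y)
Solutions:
 v(y) = C1*exp(-4*li(y))


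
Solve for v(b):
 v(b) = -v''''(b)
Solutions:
 v(b) = (C1*sin(sqrt(2)*b/2) + C2*cos(sqrt(2)*b/2))*exp(-sqrt(2)*b/2) + (C3*sin(sqrt(2)*b/2) + C4*cos(sqrt(2)*b/2))*exp(sqrt(2)*b/2)


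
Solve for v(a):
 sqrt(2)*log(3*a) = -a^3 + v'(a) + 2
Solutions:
 v(a) = C1 + a^4/4 + sqrt(2)*a*log(a) - 2*a - sqrt(2)*a + sqrt(2)*a*log(3)


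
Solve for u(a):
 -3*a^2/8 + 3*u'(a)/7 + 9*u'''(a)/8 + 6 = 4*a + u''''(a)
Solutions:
 u(a) = C1 + C2*exp(a*(-3^(1/3)*7^(2/3)*(16*sqrt(382) + 319)^(1/3) - 21*3^(2/3)*7^(1/3)/(16*sqrt(382) + 319)^(1/3) + 42)/112)*sin(3^(1/6)*7^(1/3)*a*(-3^(2/3)*7^(1/3)*(16*sqrt(382) + 319)^(1/3) + 63/(16*sqrt(382) + 319)^(1/3))/112) + C3*exp(a*(-3^(1/3)*7^(2/3)*(16*sqrt(382) + 319)^(1/3) - 21*3^(2/3)*7^(1/3)/(16*sqrt(382) + 319)^(1/3) + 42)/112)*cos(3^(1/6)*7^(1/3)*a*(-3^(2/3)*7^(1/3)*(16*sqrt(382) + 319)^(1/3) + 63/(16*sqrt(382) + 319)^(1/3))/112) + C4*exp(a*(21*3^(2/3)*7^(1/3)/(16*sqrt(382) + 319)^(1/3) + 21 + 3^(1/3)*7^(2/3)*(16*sqrt(382) + 319)^(1/3))/56) + 7*a^3/24 + 14*a^2/3 - 595*a/32


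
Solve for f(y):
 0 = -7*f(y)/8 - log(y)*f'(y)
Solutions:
 f(y) = C1*exp(-7*li(y)/8)


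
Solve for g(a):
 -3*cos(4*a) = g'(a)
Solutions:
 g(a) = C1 - 3*sin(4*a)/4


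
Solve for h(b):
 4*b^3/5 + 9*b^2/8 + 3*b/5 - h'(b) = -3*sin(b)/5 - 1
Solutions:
 h(b) = C1 + b^4/5 + 3*b^3/8 + 3*b^2/10 + b - 3*cos(b)/5


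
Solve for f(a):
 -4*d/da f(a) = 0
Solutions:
 f(a) = C1


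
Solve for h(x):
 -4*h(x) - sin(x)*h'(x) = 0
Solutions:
 h(x) = C1*(cos(x)^2 + 2*cos(x) + 1)/(cos(x)^2 - 2*cos(x) + 1)


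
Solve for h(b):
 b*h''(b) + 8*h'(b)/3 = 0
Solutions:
 h(b) = C1 + C2/b^(5/3)


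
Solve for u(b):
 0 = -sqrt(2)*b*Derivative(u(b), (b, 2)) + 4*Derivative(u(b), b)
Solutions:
 u(b) = C1 + C2*b^(1 + 2*sqrt(2))


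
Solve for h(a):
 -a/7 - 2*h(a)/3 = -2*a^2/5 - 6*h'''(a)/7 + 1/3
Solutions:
 h(a) = C3*exp(21^(1/3)*a/3) + 3*a^2/5 - 3*a/14 + (C1*sin(3^(5/6)*7^(1/3)*a/6) + C2*cos(3^(5/6)*7^(1/3)*a/6))*exp(-21^(1/3)*a/6) - 1/2


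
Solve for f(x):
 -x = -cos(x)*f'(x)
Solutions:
 f(x) = C1 + Integral(x/cos(x), x)


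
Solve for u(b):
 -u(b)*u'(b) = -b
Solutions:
 u(b) = -sqrt(C1 + b^2)
 u(b) = sqrt(C1 + b^2)


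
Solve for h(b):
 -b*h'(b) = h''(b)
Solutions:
 h(b) = C1 + C2*erf(sqrt(2)*b/2)


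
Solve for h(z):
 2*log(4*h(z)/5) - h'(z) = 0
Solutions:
 -Integral(1/(log(_y) - log(5) + 2*log(2)), (_y, h(z)))/2 = C1 - z


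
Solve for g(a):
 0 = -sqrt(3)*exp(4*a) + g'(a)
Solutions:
 g(a) = C1 + sqrt(3)*exp(4*a)/4


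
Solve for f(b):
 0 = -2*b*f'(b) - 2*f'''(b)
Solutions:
 f(b) = C1 + Integral(C2*airyai(-b) + C3*airybi(-b), b)


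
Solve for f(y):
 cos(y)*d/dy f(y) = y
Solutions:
 f(y) = C1 + Integral(y/cos(y), y)


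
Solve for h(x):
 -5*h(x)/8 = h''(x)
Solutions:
 h(x) = C1*sin(sqrt(10)*x/4) + C2*cos(sqrt(10)*x/4)


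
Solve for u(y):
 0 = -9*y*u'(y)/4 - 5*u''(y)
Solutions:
 u(y) = C1 + C2*erf(3*sqrt(10)*y/20)


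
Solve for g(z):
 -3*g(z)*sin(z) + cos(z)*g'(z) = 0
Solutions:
 g(z) = C1/cos(z)^3


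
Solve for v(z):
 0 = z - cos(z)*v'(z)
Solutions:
 v(z) = C1 + Integral(z/cos(z), z)


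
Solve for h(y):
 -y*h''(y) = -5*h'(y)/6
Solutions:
 h(y) = C1 + C2*y^(11/6)


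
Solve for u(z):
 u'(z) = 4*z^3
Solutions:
 u(z) = C1 + z^4


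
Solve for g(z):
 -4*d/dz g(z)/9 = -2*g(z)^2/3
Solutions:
 g(z) = -2/(C1 + 3*z)


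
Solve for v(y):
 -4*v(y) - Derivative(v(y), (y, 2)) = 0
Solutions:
 v(y) = C1*sin(2*y) + C2*cos(2*y)


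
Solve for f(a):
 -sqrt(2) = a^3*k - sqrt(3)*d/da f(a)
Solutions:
 f(a) = C1 + sqrt(3)*a^4*k/12 + sqrt(6)*a/3


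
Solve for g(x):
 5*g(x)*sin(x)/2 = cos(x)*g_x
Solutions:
 g(x) = C1/cos(x)^(5/2)


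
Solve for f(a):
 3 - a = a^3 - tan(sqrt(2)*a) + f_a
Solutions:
 f(a) = C1 - a^4/4 - a^2/2 + 3*a - sqrt(2)*log(cos(sqrt(2)*a))/2


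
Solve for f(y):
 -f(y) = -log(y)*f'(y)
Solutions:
 f(y) = C1*exp(li(y))


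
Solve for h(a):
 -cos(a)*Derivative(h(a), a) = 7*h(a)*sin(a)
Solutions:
 h(a) = C1*cos(a)^7


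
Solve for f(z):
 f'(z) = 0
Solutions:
 f(z) = C1


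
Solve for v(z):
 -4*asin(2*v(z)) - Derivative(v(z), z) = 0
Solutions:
 Integral(1/asin(2*_y), (_y, v(z))) = C1 - 4*z


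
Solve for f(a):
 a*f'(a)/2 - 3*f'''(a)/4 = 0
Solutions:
 f(a) = C1 + Integral(C2*airyai(2^(1/3)*3^(2/3)*a/3) + C3*airybi(2^(1/3)*3^(2/3)*a/3), a)


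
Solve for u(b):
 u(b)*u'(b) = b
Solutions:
 u(b) = -sqrt(C1 + b^2)
 u(b) = sqrt(C1 + b^2)


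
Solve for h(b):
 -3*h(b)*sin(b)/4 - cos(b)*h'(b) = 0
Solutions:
 h(b) = C1*cos(b)^(3/4)


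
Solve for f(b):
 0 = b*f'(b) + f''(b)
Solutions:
 f(b) = C1 + C2*erf(sqrt(2)*b/2)


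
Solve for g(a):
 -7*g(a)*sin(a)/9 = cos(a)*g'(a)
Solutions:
 g(a) = C1*cos(a)^(7/9)


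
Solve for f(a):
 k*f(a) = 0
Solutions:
 f(a) = 0


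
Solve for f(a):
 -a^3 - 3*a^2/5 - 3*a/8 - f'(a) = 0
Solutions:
 f(a) = C1 - a^4/4 - a^3/5 - 3*a^2/16


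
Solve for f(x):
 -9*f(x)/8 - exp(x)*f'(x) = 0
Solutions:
 f(x) = C1*exp(9*exp(-x)/8)


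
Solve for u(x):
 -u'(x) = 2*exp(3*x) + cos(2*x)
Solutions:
 u(x) = C1 - 2*exp(3*x)/3 - sin(2*x)/2


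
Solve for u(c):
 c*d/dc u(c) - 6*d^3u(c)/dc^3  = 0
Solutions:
 u(c) = C1 + Integral(C2*airyai(6^(2/3)*c/6) + C3*airybi(6^(2/3)*c/6), c)


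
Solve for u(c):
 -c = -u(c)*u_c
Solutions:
 u(c) = -sqrt(C1 + c^2)
 u(c) = sqrt(C1 + c^2)


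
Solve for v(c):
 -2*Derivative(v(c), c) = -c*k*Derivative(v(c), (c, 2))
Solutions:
 v(c) = C1 + c^(((re(k) + 2)*re(k) + im(k)^2)/(re(k)^2 + im(k)^2))*(C2*sin(2*log(c)*Abs(im(k))/(re(k)^2 + im(k)^2)) + C3*cos(2*log(c)*im(k)/(re(k)^2 + im(k)^2)))


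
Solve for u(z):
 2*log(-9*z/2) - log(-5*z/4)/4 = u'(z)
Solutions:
 u(z) = C1 + 7*z*log(-z)/4 + z*(-log(20) - 7/4 + log(2)/2 + 3*log(5)/4 + 4*log(3))


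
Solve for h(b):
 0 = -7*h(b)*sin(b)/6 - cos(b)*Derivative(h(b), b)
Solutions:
 h(b) = C1*cos(b)^(7/6)


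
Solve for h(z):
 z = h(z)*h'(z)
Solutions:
 h(z) = -sqrt(C1 + z^2)
 h(z) = sqrt(C1 + z^2)


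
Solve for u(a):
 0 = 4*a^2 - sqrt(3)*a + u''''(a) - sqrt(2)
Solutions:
 u(a) = C1 + C2*a + C3*a^2 + C4*a^3 - a^6/90 + sqrt(3)*a^5/120 + sqrt(2)*a^4/24


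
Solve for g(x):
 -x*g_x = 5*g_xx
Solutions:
 g(x) = C1 + C2*erf(sqrt(10)*x/10)


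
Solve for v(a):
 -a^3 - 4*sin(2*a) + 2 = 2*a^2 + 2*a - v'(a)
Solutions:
 v(a) = C1 + a^4/4 + 2*a^3/3 + a^2 - 2*a - 2*cos(2*a)


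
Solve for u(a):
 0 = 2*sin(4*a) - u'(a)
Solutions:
 u(a) = C1 - cos(4*a)/2


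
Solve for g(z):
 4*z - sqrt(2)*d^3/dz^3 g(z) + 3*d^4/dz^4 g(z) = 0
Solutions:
 g(z) = C1 + C2*z + C3*z^2 + C4*exp(sqrt(2)*z/3) + sqrt(2)*z^4/12 + z^3


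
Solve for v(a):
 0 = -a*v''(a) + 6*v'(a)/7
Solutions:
 v(a) = C1 + C2*a^(13/7)


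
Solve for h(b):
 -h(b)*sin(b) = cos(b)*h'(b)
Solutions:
 h(b) = C1*cos(b)


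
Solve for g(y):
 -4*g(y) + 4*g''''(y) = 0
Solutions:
 g(y) = C1*exp(-y) + C2*exp(y) + C3*sin(y) + C4*cos(y)


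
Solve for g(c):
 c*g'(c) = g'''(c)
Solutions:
 g(c) = C1 + Integral(C2*airyai(c) + C3*airybi(c), c)


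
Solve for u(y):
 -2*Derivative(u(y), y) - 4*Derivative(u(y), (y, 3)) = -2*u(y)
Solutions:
 u(y) = C1*exp(6^(1/3)*y*(-(9 + sqrt(87))^(1/3) + 6^(1/3)/(9 + sqrt(87))^(1/3))/12)*sin(2^(1/3)*3^(1/6)*y*(3*2^(1/3)/(9 + sqrt(87))^(1/3) + 3^(2/3)*(9 + sqrt(87))^(1/3))/12) + C2*exp(6^(1/3)*y*(-(9 + sqrt(87))^(1/3) + 6^(1/3)/(9 + sqrt(87))^(1/3))/12)*cos(2^(1/3)*3^(1/6)*y*(3*2^(1/3)/(9 + sqrt(87))^(1/3) + 3^(2/3)*(9 + sqrt(87))^(1/3))/12) + C3*exp(-6^(1/3)*y*(-(9 + sqrt(87))^(1/3) + 6^(1/3)/(9 + sqrt(87))^(1/3))/6)


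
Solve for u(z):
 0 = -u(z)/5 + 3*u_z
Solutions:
 u(z) = C1*exp(z/15)


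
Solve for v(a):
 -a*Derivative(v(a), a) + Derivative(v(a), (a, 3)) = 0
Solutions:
 v(a) = C1 + Integral(C2*airyai(a) + C3*airybi(a), a)


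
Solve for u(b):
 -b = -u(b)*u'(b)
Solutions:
 u(b) = -sqrt(C1 + b^2)
 u(b) = sqrt(C1 + b^2)


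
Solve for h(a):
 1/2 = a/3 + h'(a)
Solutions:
 h(a) = C1 - a^2/6 + a/2


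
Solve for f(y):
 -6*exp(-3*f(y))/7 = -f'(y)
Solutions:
 f(y) = log(C1 + 18*y/7)/3
 f(y) = log((-1 - sqrt(3)*I)*(C1 + 18*y/7)^(1/3)/2)
 f(y) = log((-1 + sqrt(3)*I)*(C1 + 18*y/7)^(1/3)/2)


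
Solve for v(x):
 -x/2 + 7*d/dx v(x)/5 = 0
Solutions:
 v(x) = C1 + 5*x^2/28


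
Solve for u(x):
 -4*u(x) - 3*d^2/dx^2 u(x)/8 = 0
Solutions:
 u(x) = C1*sin(4*sqrt(6)*x/3) + C2*cos(4*sqrt(6)*x/3)


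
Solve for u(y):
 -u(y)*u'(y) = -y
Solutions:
 u(y) = -sqrt(C1 + y^2)
 u(y) = sqrt(C1 + y^2)


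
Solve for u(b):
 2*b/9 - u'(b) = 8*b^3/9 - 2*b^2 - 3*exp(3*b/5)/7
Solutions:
 u(b) = C1 - 2*b^4/9 + 2*b^3/3 + b^2/9 + 5*exp(3*b/5)/7


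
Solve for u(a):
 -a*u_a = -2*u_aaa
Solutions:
 u(a) = C1 + Integral(C2*airyai(2^(2/3)*a/2) + C3*airybi(2^(2/3)*a/2), a)


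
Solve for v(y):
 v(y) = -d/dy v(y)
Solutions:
 v(y) = C1*exp(-y)


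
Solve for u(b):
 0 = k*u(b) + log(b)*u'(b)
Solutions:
 u(b) = C1*exp(-k*li(b))


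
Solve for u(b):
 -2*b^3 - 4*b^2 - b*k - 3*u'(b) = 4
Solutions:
 u(b) = C1 - b^4/6 - 4*b^3/9 - b^2*k/6 - 4*b/3


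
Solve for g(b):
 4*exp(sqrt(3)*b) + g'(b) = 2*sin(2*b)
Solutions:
 g(b) = C1 - 4*sqrt(3)*exp(sqrt(3)*b)/3 - cos(2*b)


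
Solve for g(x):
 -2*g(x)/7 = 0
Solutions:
 g(x) = 0


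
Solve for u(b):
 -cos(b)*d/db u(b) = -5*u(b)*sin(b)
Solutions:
 u(b) = C1/cos(b)^5


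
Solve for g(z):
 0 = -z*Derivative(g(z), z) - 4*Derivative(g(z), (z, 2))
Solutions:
 g(z) = C1 + C2*erf(sqrt(2)*z/4)


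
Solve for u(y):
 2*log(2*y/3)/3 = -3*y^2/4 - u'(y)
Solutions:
 u(y) = C1 - y^3/4 - 2*y*log(y)/3 - 2*y*log(2)/3 + 2*y/3 + 2*y*log(3)/3


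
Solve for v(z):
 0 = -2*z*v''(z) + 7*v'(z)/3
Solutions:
 v(z) = C1 + C2*z^(13/6)


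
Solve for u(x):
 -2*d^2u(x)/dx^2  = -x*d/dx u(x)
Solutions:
 u(x) = C1 + C2*erfi(x/2)


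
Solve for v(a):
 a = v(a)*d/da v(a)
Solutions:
 v(a) = -sqrt(C1 + a^2)
 v(a) = sqrt(C1 + a^2)


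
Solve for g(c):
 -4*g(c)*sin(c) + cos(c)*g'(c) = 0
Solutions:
 g(c) = C1/cos(c)^4


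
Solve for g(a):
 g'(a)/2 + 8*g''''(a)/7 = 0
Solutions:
 g(a) = C1 + C4*exp(-2^(2/3)*7^(1/3)*a/4) + (C2*sin(2^(2/3)*sqrt(3)*7^(1/3)*a/8) + C3*cos(2^(2/3)*sqrt(3)*7^(1/3)*a/8))*exp(2^(2/3)*7^(1/3)*a/8)


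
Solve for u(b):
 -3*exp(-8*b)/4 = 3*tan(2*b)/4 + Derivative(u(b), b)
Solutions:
 u(b) = C1 - 3*log(tan(2*b)^2 + 1)/16 + 3*exp(-8*b)/32


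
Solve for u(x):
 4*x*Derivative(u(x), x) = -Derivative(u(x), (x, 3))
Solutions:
 u(x) = C1 + Integral(C2*airyai(-2^(2/3)*x) + C3*airybi(-2^(2/3)*x), x)


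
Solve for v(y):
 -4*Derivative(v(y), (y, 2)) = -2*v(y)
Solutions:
 v(y) = C1*exp(-sqrt(2)*y/2) + C2*exp(sqrt(2)*y/2)


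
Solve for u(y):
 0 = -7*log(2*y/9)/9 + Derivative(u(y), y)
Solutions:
 u(y) = C1 + 7*y*log(y)/9 - 14*y*log(3)/9 - 7*y/9 + 7*y*log(2)/9


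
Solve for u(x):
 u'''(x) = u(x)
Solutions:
 u(x) = C3*exp(x) + (C1*sin(sqrt(3)*x/2) + C2*cos(sqrt(3)*x/2))*exp(-x/2)


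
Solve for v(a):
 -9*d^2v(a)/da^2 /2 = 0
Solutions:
 v(a) = C1 + C2*a


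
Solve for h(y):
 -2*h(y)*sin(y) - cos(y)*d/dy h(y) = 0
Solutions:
 h(y) = C1*cos(y)^2


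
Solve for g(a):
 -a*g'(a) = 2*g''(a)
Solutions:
 g(a) = C1 + C2*erf(a/2)


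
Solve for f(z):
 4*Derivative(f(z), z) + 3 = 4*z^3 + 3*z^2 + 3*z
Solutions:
 f(z) = C1 + z^4/4 + z^3/4 + 3*z^2/8 - 3*z/4


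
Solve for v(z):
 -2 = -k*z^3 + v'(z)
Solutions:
 v(z) = C1 + k*z^4/4 - 2*z


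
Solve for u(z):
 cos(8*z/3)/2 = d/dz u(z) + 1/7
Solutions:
 u(z) = C1 - z/7 + 3*sin(8*z/3)/16


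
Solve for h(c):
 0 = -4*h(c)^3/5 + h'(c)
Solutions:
 h(c) = -sqrt(10)*sqrt(-1/(C1 + 4*c))/2
 h(c) = sqrt(10)*sqrt(-1/(C1 + 4*c))/2


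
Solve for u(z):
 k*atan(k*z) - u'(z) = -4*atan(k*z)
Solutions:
 u(z) = C1 + (k + 4)*Piecewise((z*atan(k*z) - log(k^2*z^2 + 1)/(2*k), Ne(k, 0)), (0, True))


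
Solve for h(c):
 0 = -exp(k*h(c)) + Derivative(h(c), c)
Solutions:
 h(c) = Piecewise((log(-1/(C1*k + c*k))/k, Ne(k, 0)), (nan, True))
 h(c) = Piecewise((C1 + c, Eq(k, 0)), (nan, True))


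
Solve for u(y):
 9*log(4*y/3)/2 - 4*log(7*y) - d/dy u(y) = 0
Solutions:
 u(y) = C1 + y*log(y)/2 - y*log(583443) - y/2 + y*log(3)/2 + 9*y*log(2)


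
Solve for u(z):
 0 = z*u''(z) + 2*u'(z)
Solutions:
 u(z) = C1 + C2/z


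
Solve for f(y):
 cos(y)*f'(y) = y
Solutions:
 f(y) = C1 + Integral(y/cos(y), y)


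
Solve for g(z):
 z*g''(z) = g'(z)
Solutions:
 g(z) = C1 + C2*z^2


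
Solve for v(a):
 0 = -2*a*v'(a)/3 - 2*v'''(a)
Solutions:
 v(a) = C1 + Integral(C2*airyai(-3^(2/3)*a/3) + C3*airybi(-3^(2/3)*a/3), a)


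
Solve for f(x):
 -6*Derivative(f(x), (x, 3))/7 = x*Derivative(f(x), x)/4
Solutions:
 f(x) = C1 + Integral(C2*airyai(-3^(2/3)*7^(1/3)*x/6) + C3*airybi(-3^(2/3)*7^(1/3)*x/6), x)


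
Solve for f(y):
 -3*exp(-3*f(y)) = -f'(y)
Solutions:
 f(y) = log(C1 + 9*y)/3
 f(y) = log((-3^(1/3) - 3^(5/6)*I)*(C1 + 3*y)^(1/3)/2)
 f(y) = log((-3^(1/3) + 3^(5/6)*I)*(C1 + 3*y)^(1/3)/2)


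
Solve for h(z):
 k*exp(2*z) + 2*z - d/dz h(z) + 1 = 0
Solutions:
 h(z) = C1 + k*exp(2*z)/2 + z^2 + z


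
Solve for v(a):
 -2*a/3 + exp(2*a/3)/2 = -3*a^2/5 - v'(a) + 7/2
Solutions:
 v(a) = C1 - a^3/5 + a^2/3 + 7*a/2 - 3*exp(2*a/3)/4


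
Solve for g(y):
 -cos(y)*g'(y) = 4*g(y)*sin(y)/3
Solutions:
 g(y) = C1*cos(y)^(4/3)


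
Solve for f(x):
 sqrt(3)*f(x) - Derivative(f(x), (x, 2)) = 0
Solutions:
 f(x) = C1*exp(-3^(1/4)*x) + C2*exp(3^(1/4)*x)


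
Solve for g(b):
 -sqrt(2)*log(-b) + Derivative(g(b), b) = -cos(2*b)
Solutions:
 g(b) = C1 + sqrt(2)*b*(log(-b) - 1) - sin(2*b)/2


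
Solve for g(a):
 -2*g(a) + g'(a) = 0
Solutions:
 g(a) = C1*exp(2*a)


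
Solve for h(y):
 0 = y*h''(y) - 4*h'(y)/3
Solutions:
 h(y) = C1 + C2*y^(7/3)


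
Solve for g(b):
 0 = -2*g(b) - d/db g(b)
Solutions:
 g(b) = C1*exp(-2*b)


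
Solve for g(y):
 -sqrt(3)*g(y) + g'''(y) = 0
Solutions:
 g(y) = C3*exp(3^(1/6)*y) + (C1*sin(3^(2/3)*y/2) + C2*cos(3^(2/3)*y/2))*exp(-3^(1/6)*y/2)


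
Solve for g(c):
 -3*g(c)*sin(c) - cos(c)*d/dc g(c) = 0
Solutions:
 g(c) = C1*cos(c)^3


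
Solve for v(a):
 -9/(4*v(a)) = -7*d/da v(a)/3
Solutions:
 v(a) = -sqrt(C1 + 378*a)/14
 v(a) = sqrt(C1 + 378*a)/14


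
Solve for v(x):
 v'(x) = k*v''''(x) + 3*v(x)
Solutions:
 v(x) = C1*exp(x*Piecewise((-sqrt(-(-1/k^2)^(1/3))/2 - sqrt((-1/k^2)^(1/3) - 2/(k*sqrt(-(-1/k^2)^(1/3))))/2, Eq(1/k, 0)), (-sqrt(2*(sqrt(-1/k^3 + 1/(256*k^4)) + 1/(16*k^2))^(1/3) + 2/(k*(sqrt(-1/k^3 + 1/(256*k^4)) + 1/(16*k^2))^(1/3)))/2 - sqrt(-2*(sqrt(-1/k^3 + 1/(256*k^4)) + 1/(16*k^2))^(1/3) - 2/(k*sqrt(2*(sqrt(-1/k^3 + 1/(256*k^4)) + 1/(16*k^2))^(1/3) + 2/(k*(sqrt(-1/k^3 + 1/(256*k^4)) + 1/(16*k^2))^(1/3)))) - 2/(k*(sqrt(-1/k^3 + 1/(256*k^4)) + 1/(16*k^2))^(1/3)))/2, True))) + C2*exp(x*Piecewise((-sqrt(-(-1/k^2)^(1/3))/2 + sqrt((-1/k^2)^(1/3) - 2/(k*sqrt(-(-1/k^2)^(1/3))))/2, Eq(1/k, 0)), (-sqrt(2*(sqrt(-1/k^3 + 1/(256*k^4)) + 1/(16*k^2))^(1/3) + 2/(k*(sqrt(-1/k^3 + 1/(256*k^4)) + 1/(16*k^2))^(1/3)))/2 + sqrt(-2*(sqrt(-1/k^3 + 1/(256*k^4)) + 1/(16*k^2))^(1/3) - 2/(k*sqrt(2*(sqrt(-1/k^3 + 1/(256*k^4)) + 1/(16*k^2))^(1/3) + 2/(k*(sqrt(-1/k^3 + 1/(256*k^4)) + 1/(16*k^2))^(1/3)))) - 2/(k*(sqrt(-1/k^3 + 1/(256*k^4)) + 1/(16*k^2))^(1/3)))/2, True))) + C3*exp(x*Piecewise((sqrt(-(-1/k^2)^(1/3))/2 - sqrt((-1/k^2)^(1/3) + 2/(k*sqrt(-(-1/k^2)^(1/3))))/2, Eq(1/k, 0)), (sqrt(2*(sqrt(-1/k^3 + 1/(256*k^4)) + 1/(16*k^2))^(1/3) + 2/(k*(sqrt(-1/k^3 + 1/(256*k^4)) + 1/(16*k^2))^(1/3)))/2 - sqrt(-2*(sqrt(-1/k^3 + 1/(256*k^4)) + 1/(16*k^2))^(1/3) + 2/(k*sqrt(2*(sqrt(-1/k^3 + 1/(256*k^4)) + 1/(16*k^2))^(1/3) + 2/(k*(sqrt(-1/k^3 + 1/(256*k^4)) + 1/(16*k^2))^(1/3)))) - 2/(k*(sqrt(-1/k^3 + 1/(256*k^4)) + 1/(16*k^2))^(1/3)))/2, True))) + C4*exp(x*Piecewise((sqrt(-(-1/k^2)^(1/3))/2 + sqrt((-1/k^2)^(1/3) + 2/(k*sqrt(-(-1/k^2)^(1/3))))/2, Eq(1/k, 0)), (sqrt(2*(sqrt(-1/k^3 + 1/(256*k^4)) + 1/(16*k^2))^(1/3) + 2/(k*(sqrt(-1/k^3 + 1/(256*k^4)) + 1/(16*k^2))^(1/3)))/2 + sqrt(-2*(sqrt(-1/k^3 + 1/(256*k^4)) + 1/(16*k^2))^(1/3) + 2/(k*sqrt(2*(sqrt(-1/k^3 + 1/(256*k^4)) + 1/(16*k^2))^(1/3) + 2/(k*(sqrt(-1/k^3 + 1/(256*k^4)) + 1/(16*k^2))^(1/3)))) - 2/(k*(sqrt(-1/k^3 + 1/(256*k^4)) + 1/(16*k^2))^(1/3)))/2, True)))


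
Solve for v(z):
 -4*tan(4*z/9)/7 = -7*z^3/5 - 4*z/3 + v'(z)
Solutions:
 v(z) = C1 + 7*z^4/20 + 2*z^2/3 + 9*log(cos(4*z/9))/7


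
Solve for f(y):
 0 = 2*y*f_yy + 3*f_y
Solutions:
 f(y) = C1 + C2/sqrt(y)


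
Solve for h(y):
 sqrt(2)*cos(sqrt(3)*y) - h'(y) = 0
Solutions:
 h(y) = C1 + sqrt(6)*sin(sqrt(3)*y)/3


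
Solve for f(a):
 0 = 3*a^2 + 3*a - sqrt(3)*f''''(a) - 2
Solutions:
 f(a) = C1 + C2*a + C3*a^2 + C4*a^3 + sqrt(3)*a^6/360 + sqrt(3)*a^5/120 - sqrt(3)*a^4/36


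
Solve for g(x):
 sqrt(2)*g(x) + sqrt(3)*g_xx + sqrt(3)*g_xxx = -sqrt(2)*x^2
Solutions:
 g(x) = C1*exp(x*(-2 + (1 + 9*sqrt(6)/2 + sqrt(-4 + (2 + 9*sqrt(6))^2)/2)^(-1/3) + (1 + 9*sqrt(6)/2 + sqrt(-4 + (2 + 9*sqrt(6))^2)/2)^(1/3))/6)*sin(sqrt(3)*x*(-(1 + 9*sqrt(6)/2 + sqrt(-4 + (2 + 9*sqrt(6))^2)/2)^(1/3) + (1 + 9*sqrt(6)/2 + sqrt(-4 + (2 + 9*sqrt(6))^2)/2)^(-1/3))/6) + C2*exp(x*(-2 + (1 + 9*sqrt(6)/2 + sqrt(-4 + (2 + 9*sqrt(6))^2)/2)^(-1/3) + (1 + 9*sqrt(6)/2 + sqrt(-4 + (2 + 9*sqrt(6))^2)/2)^(1/3))/6)*cos(sqrt(3)*x*(-(1 + 9*sqrt(6)/2 + sqrt(-4 + (2 + 9*sqrt(6))^2)/2)^(1/3) + (1 + 9*sqrt(6)/2 + sqrt(-4 + (2 + 9*sqrt(6))^2)/2)^(-1/3))/6) + C3*exp(-x*((1 + 9*sqrt(6)/2 + sqrt(-4 + (2 + 9*sqrt(6))^2)/2)^(-1/3) + 1 + (1 + 9*sqrt(6)/2 + sqrt(-4 + (2 + 9*sqrt(6))^2)/2)^(1/3))/3) - x^2 + sqrt(6)


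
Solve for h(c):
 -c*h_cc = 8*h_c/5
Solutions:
 h(c) = C1 + C2/c^(3/5)


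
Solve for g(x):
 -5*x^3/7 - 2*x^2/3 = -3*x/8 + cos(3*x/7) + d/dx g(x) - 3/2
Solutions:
 g(x) = C1 - 5*x^4/28 - 2*x^3/9 + 3*x^2/16 + 3*x/2 - 7*sin(3*x/7)/3


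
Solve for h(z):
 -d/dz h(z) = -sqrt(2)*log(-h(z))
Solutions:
 -li(-h(z)) = C1 + sqrt(2)*z


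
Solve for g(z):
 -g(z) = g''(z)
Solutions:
 g(z) = C1*sin(z) + C2*cos(z)


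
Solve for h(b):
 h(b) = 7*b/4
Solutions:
 h(b) = 7*b/4


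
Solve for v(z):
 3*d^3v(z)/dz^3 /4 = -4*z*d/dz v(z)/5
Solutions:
 v(z) = C1 + Integral(C2*airyai(-2*15^(2/3)*2^(1/3)*z/15) + C3*airybi(-2*15^(2/3)*2^(1/3)*z/15), z)


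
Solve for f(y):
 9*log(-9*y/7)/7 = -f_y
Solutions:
 f(y) = C1 - 9*y*log(-y)/7 + 9*y*(-2*log(3) + 1 + log(7))/7


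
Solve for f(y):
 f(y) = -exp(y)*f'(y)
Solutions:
 f(y) = C1*exp(exp(-y))


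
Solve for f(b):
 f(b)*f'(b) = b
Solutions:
 f(b) = -sqrt(C1 + b^2)
 f(b) = sqrt(C1 + b^2)


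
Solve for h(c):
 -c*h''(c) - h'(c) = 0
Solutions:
 h(c) = C1 + C2*log(c)


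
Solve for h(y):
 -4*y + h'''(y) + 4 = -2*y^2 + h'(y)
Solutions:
 h(y) = C1 + C2*exp(-y) + C3*exp(y) + 2*y^3/3 - 2*y^2 + 8*y


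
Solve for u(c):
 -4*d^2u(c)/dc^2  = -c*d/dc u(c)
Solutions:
 u(c) = C1 + C2*erfi(sqrt(2)*c/4)


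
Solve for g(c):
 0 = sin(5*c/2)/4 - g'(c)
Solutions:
 g(c) = C1 - cos(5*c/2)/10


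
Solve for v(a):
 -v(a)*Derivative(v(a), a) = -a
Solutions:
 v(a) = -sqrt(C1 + a^2)
 v(a) = sqrt(C1 + a^2)


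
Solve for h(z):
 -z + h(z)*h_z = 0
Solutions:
 h(z) = -sqrt(C1 + z^2)
 h(z) = sqrt(C1 + z^2)


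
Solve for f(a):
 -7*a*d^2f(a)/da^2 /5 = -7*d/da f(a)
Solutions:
 f(a) = C1 + C2*a^6


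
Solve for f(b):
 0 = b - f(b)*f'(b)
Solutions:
 f(b) = -sqrt(C1 + b^2)
 f(b) = sqrt(C1 + b^2)


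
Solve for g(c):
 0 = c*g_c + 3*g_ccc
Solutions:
 g(c) = C1 + Integral(C2*airyai(-3^(2/3)*c/3) + C3*airybi(-3^(2/3)*c/3), c)


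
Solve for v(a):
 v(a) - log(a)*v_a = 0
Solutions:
 v(a) = C1*exp(li(a))


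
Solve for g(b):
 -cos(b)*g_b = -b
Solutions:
 g(b) = C1 + Integral(b/cos(b), b)


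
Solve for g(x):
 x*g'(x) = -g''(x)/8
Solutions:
 g(x) = C1 + C2*erf(2*x)


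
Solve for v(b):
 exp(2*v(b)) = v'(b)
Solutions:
 v(b) = log(-sqrt(-1/(C1 + b))) - log(2)/2
 v(b) = log(-1/(C1 + b))/2 - log(2)/2


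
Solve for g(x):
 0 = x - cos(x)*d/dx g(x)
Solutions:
 g(x) = C1 + Integral(x/cos(x), x)


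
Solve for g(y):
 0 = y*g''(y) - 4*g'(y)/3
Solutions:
 g(y) = C1 + C2*y^(7/3)


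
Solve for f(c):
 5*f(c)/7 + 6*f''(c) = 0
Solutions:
 f(c) = C1*sin(sqrt(210)*c/42) + C2*cos(sqrt(210)*c/42)


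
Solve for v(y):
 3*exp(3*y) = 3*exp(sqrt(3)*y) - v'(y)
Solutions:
 v(y) = C1 - exp(3*y) + sqrt(3)*exp(sqrt(3)*y)


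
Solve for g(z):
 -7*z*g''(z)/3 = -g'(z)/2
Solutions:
 g(z) = C1 + C2*z^(17/14)


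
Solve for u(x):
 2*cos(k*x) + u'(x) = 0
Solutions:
 u(x) = C1 - 2*sin(k*x)/k


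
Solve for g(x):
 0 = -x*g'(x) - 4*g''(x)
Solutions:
 g(x) = C1 + C2*erf(sqrt(2)*x/4)


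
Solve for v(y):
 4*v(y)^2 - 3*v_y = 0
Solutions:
 v(y) = -3/(C1 + 4*y)


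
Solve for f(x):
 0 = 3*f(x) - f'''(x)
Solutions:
 f(x) = C3*exp(3^(1/3)*x) + (C1*sin(3^(5/6)*x/2) + C2*cos(3^(5/6)*x/2))*exp(-3^(1/3)*x/2)


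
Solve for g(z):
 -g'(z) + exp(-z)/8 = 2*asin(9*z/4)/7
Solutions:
 g(z) = C1 - 2*z*asin(9*z/4)/7 - 2*sqrt(16 - 81*z^2)/63 - exp(-z)/8


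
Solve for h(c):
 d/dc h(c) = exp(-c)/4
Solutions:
 h(c) = C1 - exp(-c)/4


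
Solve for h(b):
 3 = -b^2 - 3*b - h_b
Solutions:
 h(b) = C1 - b^3/3 - 3*b^2/2 - 3*b


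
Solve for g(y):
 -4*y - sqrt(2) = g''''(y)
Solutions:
 g(y) = C1 + C2*y + C3*y^2 + C4*y^3 - y^5/30 - sqrt(2)*y^4/24


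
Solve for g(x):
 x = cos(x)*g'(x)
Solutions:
 g(x) = C1 + Integral(x/cos(x), x)


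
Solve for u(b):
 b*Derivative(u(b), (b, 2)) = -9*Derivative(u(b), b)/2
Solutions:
 u(b) = C1 + C2/b^(7/2)


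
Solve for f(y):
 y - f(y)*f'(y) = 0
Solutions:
 f(y) = -sqrt(C1 + y^2)
 f(y) = sqrt(C1 + y^2)


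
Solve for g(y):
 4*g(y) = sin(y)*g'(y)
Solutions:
 g(y) = C1*(cos(y)^2 - 2*cos(y) + 1)/(cos(y)^2 + 2*cos(y) + 1)


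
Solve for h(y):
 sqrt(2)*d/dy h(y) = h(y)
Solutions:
 h(y) = C1*exp(sqrt(2)*y/2)


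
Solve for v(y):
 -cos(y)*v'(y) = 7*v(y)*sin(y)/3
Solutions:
 v(y) = C1*cos(y)^(7/3)


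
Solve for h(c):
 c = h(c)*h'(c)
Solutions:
 h(c) = -sqrt(C1 + c^2)
 h(c) = sqrt(C1 + c^2)


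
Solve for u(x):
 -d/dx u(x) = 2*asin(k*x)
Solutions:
 u(x) = C1 - 2*Piecewise((x*asin(k*x) + sqrt(-k^2*x^2 + 1)/k, Ne(k, 0)), (0, True))


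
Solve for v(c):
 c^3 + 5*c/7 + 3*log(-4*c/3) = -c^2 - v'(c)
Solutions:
 v(c) = C1 - c^4/4 - c^3/3 - 5*c^2/14 - 3*c*log(-c) + 3*c*(-2*log(2) + 1 + log(3))


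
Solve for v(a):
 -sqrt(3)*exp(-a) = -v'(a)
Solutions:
 v(a) = C1 - sqrt(3)*exp(-a)


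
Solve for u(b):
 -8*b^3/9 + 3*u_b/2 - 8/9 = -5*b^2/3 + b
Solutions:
 u(b) = C1 + 4*b^4/27 - 10*b^3/27 + b^2/3 + 16*b/27


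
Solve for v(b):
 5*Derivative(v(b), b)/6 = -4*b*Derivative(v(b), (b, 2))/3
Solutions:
 v(b) = C1 + C2*b^(3/8)


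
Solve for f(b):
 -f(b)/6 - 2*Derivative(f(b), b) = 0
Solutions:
 f(b) = C1*exp(-b/12)


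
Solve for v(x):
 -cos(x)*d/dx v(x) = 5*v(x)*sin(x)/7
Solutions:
 v(x) = C1*cos(x)^(5/7)


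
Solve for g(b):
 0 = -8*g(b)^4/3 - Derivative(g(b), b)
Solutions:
 g(b) = (-1 - sqrt(3)*I)*(1/(C1 + 8*b))^(1/3)/2
 g(b) = (-1 + sqrt(3)*I)*(1/(C1 + 8*b))^(1/3)/2
 g(b) = (1/(C1 + 8*b))^(1/3)


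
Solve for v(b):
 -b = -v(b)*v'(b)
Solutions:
 v(b) = -sqrt(C1 + b^2)
 v(b) = sqrt(C1 + b^2)


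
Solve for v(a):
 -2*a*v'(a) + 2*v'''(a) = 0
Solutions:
 v(a) = C1 + Integral(C2*airyai(a) + C3*airybi(a), a)


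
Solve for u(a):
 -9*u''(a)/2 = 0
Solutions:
 u(a) = C1 + C2*a


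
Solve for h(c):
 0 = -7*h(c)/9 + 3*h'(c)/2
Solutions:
 h(c) = C1*exp(14*c/27)


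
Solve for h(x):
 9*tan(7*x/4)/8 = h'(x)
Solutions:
 h(x) = C1 - 9*log(cos(7*x/4))/14


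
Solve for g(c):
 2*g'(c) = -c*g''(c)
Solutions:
 g(c) = C1 + C2/c


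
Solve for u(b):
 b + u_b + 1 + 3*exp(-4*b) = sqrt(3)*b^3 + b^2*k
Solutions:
 u(b) = C1 + sqrt(3)*b^4/4 + b^3*k/3 - b^2/2 - b + 3*exp(-4*b)/4


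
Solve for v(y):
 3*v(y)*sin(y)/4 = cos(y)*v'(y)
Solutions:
 v(y) = C1/cos(y)^(3/4)


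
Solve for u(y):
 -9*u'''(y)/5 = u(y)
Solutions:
 u(y) = C3*exp(-15^(1/3)*y/3) + (C1*sin(3^(5/6)*5^(1/3)*y/6) + C2*cos(3^(5/6)*5^(1/3)*y/6))*exp(15^(1/3)*y/6)


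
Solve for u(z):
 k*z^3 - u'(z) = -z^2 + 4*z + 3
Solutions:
 u(z) = C1 + k*z^4/4 + z^3/3 - 2*z^2 - 3*z


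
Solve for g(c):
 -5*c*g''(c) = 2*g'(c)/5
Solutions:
 g(c) = C1 + C2*c^(23/25)


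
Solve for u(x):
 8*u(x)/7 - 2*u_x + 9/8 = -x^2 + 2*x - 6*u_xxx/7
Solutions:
 u(x) = C1*exp(x) + C2*exp(x*(-3 + sqrt(57))/6) + C3*exp(-x*(3 + sqrt(57))/6) - 7*x^2/8 - 21*x/16 - 105/32


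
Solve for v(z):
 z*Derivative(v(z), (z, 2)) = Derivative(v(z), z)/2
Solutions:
 v(z) = C1 + C2*z^(3/2)


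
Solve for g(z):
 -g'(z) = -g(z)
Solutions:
 g(z) = C1*exp(z)


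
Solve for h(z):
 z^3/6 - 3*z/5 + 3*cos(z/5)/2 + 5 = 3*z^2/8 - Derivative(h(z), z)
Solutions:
 h(z) = C1 - z^4/24 + z^3/8 + 3*z^2/10 - 5*z - 15*sin(z/5)/2


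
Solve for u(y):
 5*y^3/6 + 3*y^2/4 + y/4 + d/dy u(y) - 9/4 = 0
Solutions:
 u(y) = C1 - 5*y^4/24 - y^3/4 - y^2/8 + 9*y/4


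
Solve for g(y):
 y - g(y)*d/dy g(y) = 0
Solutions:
 g(y) = -sqrt(C1 + y^2)
 g(y) = sqrt(C1 + y^2)


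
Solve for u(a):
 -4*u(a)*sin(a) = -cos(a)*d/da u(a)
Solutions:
 u(a) = C1/cos(a)^4


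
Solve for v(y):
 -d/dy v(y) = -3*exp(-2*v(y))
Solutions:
 v(y) = log(-sqrt(C1 + 6*y))
 v(y) = log(C1 + 6*y)/2


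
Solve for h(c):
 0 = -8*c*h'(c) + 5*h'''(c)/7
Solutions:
 h(c) = C1 + Integral(C2*airyai(2*5^(2/3)*7^(1/3)*c/5) + C3*airybi(2*5^(2/3)*7^(1/3)*c/5), c)


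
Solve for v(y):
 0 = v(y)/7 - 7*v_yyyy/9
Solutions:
 v(y) = C1*exp(-sqrt(21)*y/7) + C2*exp(sqrt(21)*y/7) + C3*sin(sqrt(21)*y/7) + C4*cos(sqrt(21)*y/7)


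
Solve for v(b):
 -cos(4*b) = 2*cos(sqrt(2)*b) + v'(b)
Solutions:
 v(b) = C1 - sin(4*b)/4 - sqrt(2)*sin(sqrt(2)*b)


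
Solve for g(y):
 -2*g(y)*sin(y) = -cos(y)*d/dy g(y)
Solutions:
 g(y) = C1/cos(y)^2


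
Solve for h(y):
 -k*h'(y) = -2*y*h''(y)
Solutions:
 h(y) = C1 + y^(re(k)/2 + 1)*(C2*sin(log(y)*Abs(im(k))/2) + C3*cos(log(y)*im(k)/2))


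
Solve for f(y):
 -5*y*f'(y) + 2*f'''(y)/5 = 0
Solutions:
 f(y) = C1 + Integral(C2*airyai(10^(2/3)*y/2) + C3*airybi(10^(2/3)*y/2), y)


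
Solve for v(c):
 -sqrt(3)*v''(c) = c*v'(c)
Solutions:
 v(c) = C1 + C2*erf(sqrt(2)*3^(3/4)*c/6)


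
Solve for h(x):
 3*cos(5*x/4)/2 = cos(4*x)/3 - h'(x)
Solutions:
 h(x) = C1 - 6*sin(5*x/4)/5 + sin(4*x)/12


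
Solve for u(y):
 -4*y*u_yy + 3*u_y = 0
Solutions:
 u(y) = C1 + C2*y^(7/4)


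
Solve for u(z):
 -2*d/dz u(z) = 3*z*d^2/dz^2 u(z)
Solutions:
 u(z) = C1 + C2*z^(1/3)


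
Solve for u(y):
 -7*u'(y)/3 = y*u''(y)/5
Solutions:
 u(y) = C1 + C2/y^(32/3)


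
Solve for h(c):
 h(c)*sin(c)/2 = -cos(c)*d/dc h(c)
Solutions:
 h(c) = C1*sqrt(cos(c))


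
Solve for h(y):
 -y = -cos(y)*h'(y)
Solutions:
 h(y) = C1 + Integral(y/cos(y), y)


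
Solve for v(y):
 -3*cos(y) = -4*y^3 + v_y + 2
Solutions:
 v(y) = C1 + y^4 - 2*y - 3*sin(y)


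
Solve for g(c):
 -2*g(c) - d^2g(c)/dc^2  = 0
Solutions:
 g(c) = C1*sin(sqrt(2)*c) + C2*cos(sqrt(2)*c)


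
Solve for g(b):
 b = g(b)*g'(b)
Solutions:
 g(b) = -sqrt(C1 + b^2)
 g(b) = sqrt(C1 + b^2)


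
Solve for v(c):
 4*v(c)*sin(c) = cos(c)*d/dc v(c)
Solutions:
 v(c) = C1/cos(c)^4


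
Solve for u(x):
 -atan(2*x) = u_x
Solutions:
 u(x) = C1 - x*atan(2*x) + log(4*x^2 + 1)/4


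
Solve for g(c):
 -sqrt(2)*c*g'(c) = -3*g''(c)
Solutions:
 g(c) = C1 + C2*erfi(2^(3/4)*sqrt(3)*c/6)


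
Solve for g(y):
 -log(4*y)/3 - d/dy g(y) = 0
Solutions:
 g(y) = C1 - y*log(y)/3 - 2*y*log(2)/3 + y/3


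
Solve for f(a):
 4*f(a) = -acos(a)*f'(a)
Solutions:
 f(a) = C1*exp(-4*Integral(1/acos(a), a))


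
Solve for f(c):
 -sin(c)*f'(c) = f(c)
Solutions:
 f(c) = C1*sqrt(cos(c) + 1)/sqrt(cos(c) - 1)


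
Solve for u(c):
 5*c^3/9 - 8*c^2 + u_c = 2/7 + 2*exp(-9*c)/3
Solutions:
 u(c) = C1 - 5*c^4/36 + 8*c^3/3 + 2*c/7 - 2*exp(-9*c)/27


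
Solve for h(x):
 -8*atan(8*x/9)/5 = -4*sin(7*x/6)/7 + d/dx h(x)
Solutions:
 h(x) = C1 - 8*x*atan(8*x/9)/5 + 9*log(64*x^2 + 81)/10 - 24*cos(7*x/6)/49


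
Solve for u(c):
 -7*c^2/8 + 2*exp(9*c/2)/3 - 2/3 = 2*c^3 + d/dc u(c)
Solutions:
 u(c) = C1 - c^4/2 - 7*c^3/24 - 2*c/3 + 4*exp(9*c/2)/27


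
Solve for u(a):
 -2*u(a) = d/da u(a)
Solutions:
 u(a) = C1*exp(-2*a)


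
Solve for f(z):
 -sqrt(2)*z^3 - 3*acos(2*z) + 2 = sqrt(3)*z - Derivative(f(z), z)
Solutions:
 f(z) = C1 + sqrt(2)*z^4/4 + sqrt(3)*z^2/2 + 3*z*acos(2*z) - 2*z - 3*sqrt(1 - 4*z^2)/2


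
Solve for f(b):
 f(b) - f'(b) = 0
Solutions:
 f(b) = C1*exp(b)


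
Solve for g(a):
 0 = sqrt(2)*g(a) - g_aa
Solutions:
 g(a) = C1*exp(-2^(1/4)*a) + C2*exp(2^(1/4)*a)


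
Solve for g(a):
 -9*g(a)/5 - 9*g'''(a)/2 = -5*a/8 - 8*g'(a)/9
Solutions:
 g(a) = C1*exp(a*(80*45^(1/3)/(sqrt(42739521) + 6561)^(1/3) + 75^(1/3)*(sqrt(42739521) + 6561)^(1/3))/270)*sin(3^(1/6)*5^(1/3)*a*(-3^(2/3)*5^(1/3)*(sqrt(42739521) + 6561)^(1/3) + 240/(sqrt(42739521) + 6561)^(1/3))/270) + C2*exp(a*(80*45^(1/3)/(sqrt(42739521) + 6561)^(1/3) + 75^(1/3)*(sqrt(42739521) + 6561)^(1/3))/270)*cos(3^(1/6)*5^(1/3)*a*(-3^(2/3)*5^(1/3)*(sqrt(42739521) + 6561)^(1/3) + 240/(sqrt(42739521) + 6561)^(1/3))/270) + C3*exp(-a*(80*45^(1/3)/(sqrt(42739521) + 6561)^(1/3) + 75^(1/3)*(sqrt(42739521) + 6561)^(1/3))/135) + 25*a/72 + 125/729


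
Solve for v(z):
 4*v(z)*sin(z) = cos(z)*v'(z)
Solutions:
 v(z) = C1/cos(z)^4


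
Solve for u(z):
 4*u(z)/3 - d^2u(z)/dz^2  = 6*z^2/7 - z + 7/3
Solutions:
 u(z) = C1*exp(-2*sqrt(3)*z/3) + C2*exp(2*sqrt(3)*z/3) + 9*z^2/14 - 3*z/4 + 19/7


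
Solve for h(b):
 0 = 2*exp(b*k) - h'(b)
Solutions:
 h(b) = C1 + 2*exp(b*k)/k


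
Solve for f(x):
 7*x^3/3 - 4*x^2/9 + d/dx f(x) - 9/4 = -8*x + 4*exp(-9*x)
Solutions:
 f(x) = C1 - 7*x^4/12 + 4*x^3/27 - 4*x^2 + 9*x/4 - 4*exp(-9*x)/9


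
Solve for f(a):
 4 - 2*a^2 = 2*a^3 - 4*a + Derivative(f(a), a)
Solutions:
 f(a) = C1 - a^4/2 - 2*a^3/3 + 2*a^2 + 4*a


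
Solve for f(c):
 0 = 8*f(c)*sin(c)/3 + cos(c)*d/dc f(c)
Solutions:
 f(c) = C1*cos(c)^(8/3)


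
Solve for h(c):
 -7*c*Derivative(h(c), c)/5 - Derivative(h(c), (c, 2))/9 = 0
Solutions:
 h(c) = C1 + C2*erf(3*sqrt(70)*c/10)


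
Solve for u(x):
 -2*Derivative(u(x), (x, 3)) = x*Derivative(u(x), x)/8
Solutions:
 u(x) = C1 + Integral(C2*airyai(-2^(2/3)*x/4) + C3*airybi(-2^(2/3)*x/4), x)


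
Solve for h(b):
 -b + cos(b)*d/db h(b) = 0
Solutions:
 h(b) = C1 + Integral(b/cos(b), b)


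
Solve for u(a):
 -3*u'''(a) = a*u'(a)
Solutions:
 u(a) = C1 + Integral(C2*airyai(-3^(2/3)*a/3) + C3*airybi(-3^(2/3)*a/3), a)


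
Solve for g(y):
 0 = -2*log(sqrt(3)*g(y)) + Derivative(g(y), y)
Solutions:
 -Integral(1/(2*log(_y) + log(3)), (_y, g(y))) = C1 - y


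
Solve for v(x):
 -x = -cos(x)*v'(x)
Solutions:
 v(x) = C1 + Integral(x/cos(x), x)


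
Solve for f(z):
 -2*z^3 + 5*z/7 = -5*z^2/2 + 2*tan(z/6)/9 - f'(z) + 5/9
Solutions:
 f(z) = C1 + z^4/2 - 5*z^3/6 - 5*z^2/14 + 5*z/9 - 4*log(cos(z/6))/3


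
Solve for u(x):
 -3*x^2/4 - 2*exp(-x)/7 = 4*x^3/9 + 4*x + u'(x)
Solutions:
 u(x) = C1 - x^4/9 - x^3/4 - 2*x^2 + 2*exp(-x)/7


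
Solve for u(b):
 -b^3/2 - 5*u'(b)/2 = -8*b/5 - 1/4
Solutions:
 u(b) = C1 - b^4/20 + 8*b^2/25 + b/10


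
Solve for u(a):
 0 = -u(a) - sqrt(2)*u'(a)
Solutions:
 u(a) = C1*exp(-sqrt(2)*a/2)


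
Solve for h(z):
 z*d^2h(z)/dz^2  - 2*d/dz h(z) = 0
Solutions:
 h(z) = C1 + C2*z^3


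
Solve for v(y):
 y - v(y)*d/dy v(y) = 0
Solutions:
 v(y) = -sqrt(C1 + y^2)
 v(y) = sqrt(C1 + y^2)


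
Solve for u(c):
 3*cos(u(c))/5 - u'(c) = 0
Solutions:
 -3*c/5 - log(sin(u(c)) - 1)/2 + log(sin(u(c)) + 1)/2 = C1


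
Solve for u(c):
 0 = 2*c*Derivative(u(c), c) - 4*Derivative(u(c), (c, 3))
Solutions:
 u(c) = C1 + Integral(C2*airyai(2^(2/3)*c/2) + C3*airybi(2^(2/3)*c/2), c)


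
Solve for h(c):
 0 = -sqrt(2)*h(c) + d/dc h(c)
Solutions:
 h(c) = C1*exp(sqrt(2)*c)


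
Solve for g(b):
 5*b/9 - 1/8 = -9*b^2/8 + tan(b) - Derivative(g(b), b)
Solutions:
 g(b) = C1 - 3*b^3/8 - 5*b^2/18 + b/8 - log(cos(b))


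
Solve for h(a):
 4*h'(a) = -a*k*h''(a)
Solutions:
 h(a) = C1 + a^(((re(k) - 4)*re(k) + im(k)^2)/(re(k)^2 + im(k)^2))*(C2*sin(4*log(a)*Abs(im(k))/(re(k)^2 + im(k)^2)) + C3*cos(4*log(a)*im(k)/(re(k)^2 + im(k)^2)))


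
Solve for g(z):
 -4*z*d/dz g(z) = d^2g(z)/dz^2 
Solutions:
 g(z) = C1 + C2*erf(sqrt(2)*z)


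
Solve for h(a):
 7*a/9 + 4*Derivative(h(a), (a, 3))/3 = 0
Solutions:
 h(a) = C1 + C2*a + C3*a^2 - 7*a^4/288


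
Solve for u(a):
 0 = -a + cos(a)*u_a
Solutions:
 u(a) = C1 + Integral(a/cos(a), a)


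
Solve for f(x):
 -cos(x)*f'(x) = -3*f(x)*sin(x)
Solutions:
 f(x) = C1/cos(x)^3


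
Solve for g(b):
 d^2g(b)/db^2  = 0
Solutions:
 g(b) = C1 + C2*b


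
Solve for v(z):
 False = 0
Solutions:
 v(z) = C1 + 2*z*acos(-2*z) + zoo*z + sqrt(1 - 4*z^2)


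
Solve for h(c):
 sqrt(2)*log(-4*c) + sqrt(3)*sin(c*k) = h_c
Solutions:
 h(c) = C1 + sqrt(2)*c*(log(-c) - 1) + 2*sqrt(2)*c*log(2) + sqrt(3)*Piecewise((-cos(c*k)/k, Ne(k, 0)), (0, True))


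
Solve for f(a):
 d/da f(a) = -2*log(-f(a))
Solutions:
 -li(-f(a)) = C1 - 2*a


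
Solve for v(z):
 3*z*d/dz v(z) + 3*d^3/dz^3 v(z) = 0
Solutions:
 v(z) = C1 + Integral(C2*airyai(-z) + C3*airybi(-z), z)


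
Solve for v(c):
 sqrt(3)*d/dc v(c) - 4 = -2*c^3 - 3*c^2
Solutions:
 v(c) = C1 - sqrt(3)*c^4/6 - sqrt(3)*c^3/3 + 4*sqrt(3)*c/3


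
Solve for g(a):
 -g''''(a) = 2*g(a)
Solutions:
 g(a) = (C1*sin(2^(3/4)*a/2) + C2*cos(2^(3/4)*a/2))*exp(-2^(3/4)*a/2) + (C3*sin(2^(3/4)*a/2) + C4*cos(2^(3/4)*a/2))*exp(2^(3/4)*a/2)


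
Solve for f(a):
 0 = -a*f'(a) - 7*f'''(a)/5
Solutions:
 f(a) = C1 + Integral(C2*airyai(-5^(1/3)*7^(2/3)*a/7) + C3*airybi(-5^(1/3)*7^(2/3)*a/7), a)


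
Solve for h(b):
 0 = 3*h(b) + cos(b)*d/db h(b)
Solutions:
 h(b) = C1*(sin(b) - 1)^(3/2)/(sin(b) + 1)^(3/2)


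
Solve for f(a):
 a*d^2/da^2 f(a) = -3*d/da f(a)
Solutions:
 f(a) = C1 + C2/a^2


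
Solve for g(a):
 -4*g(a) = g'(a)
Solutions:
 g(a) = C1*exp(-4*a)


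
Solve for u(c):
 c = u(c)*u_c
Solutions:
 u(c) = -sqrt(C1 + c^2)
 u(c) = sqrt(C1 + c^2)


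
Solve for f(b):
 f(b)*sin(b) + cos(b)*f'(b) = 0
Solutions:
 f(b) = C1*cos(b)


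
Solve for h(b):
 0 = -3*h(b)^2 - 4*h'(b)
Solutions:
 h(b) = 4/(C1 + 3*b)


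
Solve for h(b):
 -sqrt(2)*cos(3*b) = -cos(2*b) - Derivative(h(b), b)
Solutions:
 h(b) = C1 - sin(2*b)/2 + sqrt(2)*sin(3*b)/3


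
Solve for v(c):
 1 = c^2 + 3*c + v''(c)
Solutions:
 v(c) = C1 + C2*c - c^4/12 - c^3/2 + c^2/2


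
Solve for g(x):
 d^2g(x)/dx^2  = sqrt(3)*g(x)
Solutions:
 g(x) = C1*exp(-3^(1/4)*x) + C2*exp(3^(1/4)*x)


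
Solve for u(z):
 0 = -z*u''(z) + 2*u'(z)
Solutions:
 u(z) = C1 + C2*z^3


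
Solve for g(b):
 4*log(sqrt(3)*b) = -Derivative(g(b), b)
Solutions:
 g(b) = C1 - 4*b*log(b) - b*log(9) + 4*b


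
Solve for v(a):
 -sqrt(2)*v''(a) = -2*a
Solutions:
 v(a) = C1 + C2*a + sqrt(2)*a^3/6


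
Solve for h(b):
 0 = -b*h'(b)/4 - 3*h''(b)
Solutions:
 h(b) = C1 + C2*erf(sqrt(6)*b/12)


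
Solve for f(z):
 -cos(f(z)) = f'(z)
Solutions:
 f(z) = pi - asin((C1 + exp(2*z))/(C1 - exp(2*z)))
 f(z) = asin((C1 + exp(2*z))/(C1 - exp(2*z)))


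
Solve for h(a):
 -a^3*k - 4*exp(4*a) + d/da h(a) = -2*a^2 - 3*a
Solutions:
 h(a) = C1 + a^4*k/4 - 2*a^3/3 - 3*a^2/2 + exp(4*a)
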